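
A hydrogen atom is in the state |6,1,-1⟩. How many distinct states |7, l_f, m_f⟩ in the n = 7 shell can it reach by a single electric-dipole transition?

4

E1 requires Δl = ±1, so l_f ∈ {0, 2}; with 0 ≤ l_f ≤ n_f−1 = 6, the allowed l_f values are {0, 2}.
For l_f = 0: m_f ∈ {m_i−1, m_i, m_i+1} ∩ [−0, 0] = {0} → 1 state.
For l_f = 2: m_f ∈ {m_i−1, m_i, m_i+1} ∩ [−2, 2] = {-2, -1, 0} → 3 states.
Total: 4.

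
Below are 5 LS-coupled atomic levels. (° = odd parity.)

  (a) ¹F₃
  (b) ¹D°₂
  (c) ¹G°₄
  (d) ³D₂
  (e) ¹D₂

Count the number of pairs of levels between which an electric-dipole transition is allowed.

3

(a)–(b): allowed.
(a)–(c): allowed.
(a)–(d): forbidden (parity, ΔS).
(a)–(e): forbidden (parity).
(b)–(c): forbidden (parity, ΔL, ΔJ).
(b)–(d): forbidden (ΔS).
(b)–(e): allowed.
(c)–(d): forbidden (ΔS, ΔL, ΔJ).
(c)–(e): forbidden (ΔL, ΔJ).
(d)–(e): forbidden (parity, ΔS).
Allowed pairs: 3 of 10.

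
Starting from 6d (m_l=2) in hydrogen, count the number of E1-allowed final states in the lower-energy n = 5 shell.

4

E1 requires Δl = ±1, so l_f ∈ {1, 3}; with 0 ≤ l_f ≤ n_f−1 = 4, the allowed l_f values are {1, 3}.
For l_f = 1: m_f ∈ {m_i−1, m_i, m_i+1} ∩ [−1, 1] = {1} → 1 state.
For l_f = 3: m_f ∈ {m_i−1, m_i, m_i+1} ∩ [−3, 3] = {1, 2, 3} → 3 states.
Total: 4.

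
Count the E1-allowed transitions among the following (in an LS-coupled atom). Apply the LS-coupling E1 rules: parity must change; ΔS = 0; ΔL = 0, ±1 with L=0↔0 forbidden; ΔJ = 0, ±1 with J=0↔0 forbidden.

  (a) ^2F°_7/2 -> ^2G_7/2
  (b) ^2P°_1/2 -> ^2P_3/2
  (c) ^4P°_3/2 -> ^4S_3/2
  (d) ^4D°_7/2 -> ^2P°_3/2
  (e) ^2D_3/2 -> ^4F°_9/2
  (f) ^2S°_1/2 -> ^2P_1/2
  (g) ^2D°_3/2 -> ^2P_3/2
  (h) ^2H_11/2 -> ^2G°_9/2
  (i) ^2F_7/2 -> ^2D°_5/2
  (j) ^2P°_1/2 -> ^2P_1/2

(a) allowed
(b) allowed
(c) allowed
(d) forbidden (parity, ΔS, ΔJ fail)
(e) forbidden (ΔS, ΔJ fail)
(f) allowed
(g) allowed
(h) allowed
(i) allowed
(j) allowed
Total allowed: 8 of 10.

8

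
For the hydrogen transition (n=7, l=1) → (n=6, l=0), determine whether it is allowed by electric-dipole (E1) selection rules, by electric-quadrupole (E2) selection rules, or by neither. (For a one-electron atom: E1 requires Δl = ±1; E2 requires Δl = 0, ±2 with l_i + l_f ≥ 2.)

Δl = 0 − 1 = -1; l_i + l_f = 1.
E1 (Δl = ±1): satisfied.
E2 (Δl = 0,±2, l_i+l_f ≥ 2): not satisfied.

E1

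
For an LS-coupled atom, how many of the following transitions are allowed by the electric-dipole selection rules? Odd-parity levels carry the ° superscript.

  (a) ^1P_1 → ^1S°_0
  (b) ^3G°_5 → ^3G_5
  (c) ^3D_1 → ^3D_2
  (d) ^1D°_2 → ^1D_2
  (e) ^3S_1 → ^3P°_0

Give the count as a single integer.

4

(a) allowed
(b) allowed
(c) forbidden (parity fails)
(d) allowed
(e) allowed
Total allowed: 4 of 5.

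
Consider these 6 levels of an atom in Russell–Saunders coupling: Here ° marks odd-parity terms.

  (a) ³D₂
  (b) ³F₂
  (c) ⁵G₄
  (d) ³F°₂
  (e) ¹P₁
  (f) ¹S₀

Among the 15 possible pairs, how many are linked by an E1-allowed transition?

2

(a)–(b): forbidden (parity).
(a)–(c): forbidden (parity, ΔS, ΔL, ΔJ).
(a)–(d): allowed.
(a)–(e): forbidden (parity, ΔS).
(a)–(f): forbidden (parity, ΔS, ΔL, ΔJ).
(b)–(c): forbidden (parity, ΔS, ΔJ).
(b)–(d): allowed.
(b)–(e): forbidden (parity, ΔS, ΔL).
(b)–(f): forbidden (parity, ΔS, ΔL, ΔJ).
(c)–(d): forbidden (ΔS, ΔJ).
(c)–(e): forbidden (parity, ΔS, ΔL, ΔJ).
(c)–(f): forbidden (parity, ΔS, ΔL, ΔJ).
(d)–(e): forbidden (ΔS, ΔL).
(d)–(f): forbidden (ΔS, ΔL, ΔJ).
(e)–(f): forbidden (parity).
Allowed pairs: 2 of 15.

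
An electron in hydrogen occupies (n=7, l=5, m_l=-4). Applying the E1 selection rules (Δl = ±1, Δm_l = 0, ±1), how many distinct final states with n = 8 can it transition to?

E1 requires Δl = ±1, so l_f ∈ {4, 6}; with 0 ≤ l_f ≤ n_f−1 = 7, the allowed l_f values are {4, 6}.
For l_f = 4: m_f ∈ {m_i−1, m_i, m_i+1} ∩ [−4, 4] = {-4, -3} → 2 states.
For l_f = 6: m_f ∈ {m_i−1, m_i, m_i+1} ∩ [−6, 6] = {-5, -4, -3} → 3 states.
Total: 5.

5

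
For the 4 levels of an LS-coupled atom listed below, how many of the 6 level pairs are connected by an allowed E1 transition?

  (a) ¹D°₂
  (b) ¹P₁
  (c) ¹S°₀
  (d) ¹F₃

(a)–(b): allowed.
(a)–(c): forbidden (parity, ΔL, ΔJ).
(a)–(d): allowed.
(b)–(c): allowed.
(b)–(d): forbidden (parity, ΔL, ΔJ).
(c)–(d): forbidden (ΔL, ΔJ).
Allowed pairs: 3 of 6.

3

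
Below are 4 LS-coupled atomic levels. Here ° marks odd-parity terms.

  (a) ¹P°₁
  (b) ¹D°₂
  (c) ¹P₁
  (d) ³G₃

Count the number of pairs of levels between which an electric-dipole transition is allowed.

2

(a)–(b): forbidden (parity).
(a)–(c): allowed.
(a)–(d): forbidden (ΔS, ΔL, ΔJ).
(b)–(c): allowed.
(b)–(d): forbidden (ΔS, ΔL).
(c)–(d): forbidden (parity, ΔS, ΔL, ΔJ).
Allowed pairs: 2 of 6.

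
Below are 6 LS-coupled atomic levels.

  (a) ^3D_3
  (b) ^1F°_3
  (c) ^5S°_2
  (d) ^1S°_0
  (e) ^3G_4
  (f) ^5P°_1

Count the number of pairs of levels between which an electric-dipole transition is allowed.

0

(a)–(b): forbidden (ΔS).
(a)–(c): forbidden (ΔS, ΔL).
(a)–(d): forbidden (ΔS, ΔL, ΔJ).
(a)–(e): forbidden (parity, ΔL).
(a)–(f): forbidden (ΔS, ΔJ).
(b)–(c): forbidden (parity, ΔS, ΔL).
(b)–(d): forbidden (parity, ΔL, ΔJ).
(b)–(e): forbidden (ΔS).
(b)–(f): forbidden (parity, ΔS, ΔL, ΔJ).
(c)–(d): forbidden (parity, ΔS, ΔL, ΔJ).
(c)–(e): forbidden (ΔS, ΔL, ΔJ).
(c)–(f): forbidden (parity).
(d)–(e): forbidden (ΔS, ΔL, ΔJ).
(d)–(f): forbidden (parity, ΔS).
(e)–(f): forbidden (ΔS, ΔL, ΔJ).
Allowed pairs: 0 of 15.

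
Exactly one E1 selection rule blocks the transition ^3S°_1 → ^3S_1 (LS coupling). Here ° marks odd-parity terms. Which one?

the L=0 ↔ L=0 exclusion

Parity must change: odd → even — satisfied.
ΔS = 0: S: 1 → 1 — satisfied.
ΔL = 0, ±1 (not L=0↔0): L: 0 → 0, ΔL = +0 — violated.
ΔJ = 0, ±1 (not J=0↔0): J: 1 → 1, ΔJ = +0 — satisfied.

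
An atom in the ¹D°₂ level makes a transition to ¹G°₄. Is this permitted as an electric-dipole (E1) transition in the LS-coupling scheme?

Initial level: S=0, L=2, J=2, parity odd. Final level: S=0, L=4, J=4, parity odd.
Parity must change: odd → odd — violated.
ΔS = 0: S: 0 → 0 — satisfied.
ΔL = 0, ±1 (not L=0↔0): L: 2 → 4, ΔL = +2 — violated.
ΔJ = 0, ±1 (not J=0↔0): J: 2 → 4, ΔJ = +2 — violated.
Rule(s) violated: parity, ΔL, ΔJ.

forbidden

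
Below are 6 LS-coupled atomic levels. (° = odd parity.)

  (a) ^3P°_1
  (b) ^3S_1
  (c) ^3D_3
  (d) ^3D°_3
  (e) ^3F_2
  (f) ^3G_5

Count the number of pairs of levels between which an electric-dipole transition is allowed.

3

(a)–(b): allowed.
(a)–(c): forbidden (ΔJ).
(a)–(d): forbidden (parity, ΔJ).
(a)–(e): forbidden (ΔL).
(a)–(f): forbidden (ΔL, ΔJ).
(b)–(c): forbidden (parity, ΔL, ΔJ).
(b)–(d): forbidden (ΔL, ΔJ).
(b)–(e): forbidden (parity, ΔL).
(b)–(f): forbidden (parity, ΔL, ΔJ).
(c)–(d): allowed.
(c)–(e): forbidden (parity).
(c)–(f): forbidden (parity, ΔL, ΔJ).
(d)–(e): allowed.
(d)–(f): forbidden (ΔL, ΔJ).
(e)–(f): forbidden (parity, ΔJ).
Allowed pairs: 3 of 15.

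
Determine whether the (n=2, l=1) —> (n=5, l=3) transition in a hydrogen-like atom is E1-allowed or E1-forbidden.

Δl = 3 − 1 = +2; the E1 rule Δl = ±1 is ✗.
The transition is electric-dipole forbidden.

forbidden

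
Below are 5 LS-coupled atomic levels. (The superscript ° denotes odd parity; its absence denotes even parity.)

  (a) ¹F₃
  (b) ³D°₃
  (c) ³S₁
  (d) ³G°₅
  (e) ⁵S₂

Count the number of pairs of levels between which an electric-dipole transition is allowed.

0

(a)–(b): forbidden (ΔS).
(a)–(c): forbidden (parity, ΔS, ΔL, ΔJ).
(a)–(d): forbidden (ΔS, ΔJ).
(a)–(e): forbidden (parity, ΔS, ΔL).
(b)–(c): forbidden (ΔL, ΔJ).
(b)–(d): forbidden (parity, ΔL, ΔJ).
(b)–(e): forbidden (ΔS, ΔL).
(c)–(d): forbidden (ΔL, ΔJ).
(c)–(e): forbidden (parity, ΔS, ΔL).
(d)–(e): forbidden (ΔS, ΔL, ΔJ).
Allowed pairs: 0 of 10.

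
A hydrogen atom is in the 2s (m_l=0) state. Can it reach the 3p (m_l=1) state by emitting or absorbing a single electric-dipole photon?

Initial l = 0, final l = 1, so Δl = +1. E1 requires Δl = ±1: ✓.
Δm_l = 1 − (0) = +1. E1 requires Δm_l = 0, ±1: ✓.
All E1 selection rules are satisfied.

allowed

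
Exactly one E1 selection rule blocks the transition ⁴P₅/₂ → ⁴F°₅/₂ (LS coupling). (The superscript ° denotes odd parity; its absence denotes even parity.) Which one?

Parity must change: even → odd — satisfied.
ΔS = 0: S: 3/2 → 3/2 — satisfied.
ΔL = 0, ±1 (not L=0↔0): L: 1 → 3, ΔL = +2 — violated.
ΔJ = 0, ±1 (not J=0↔0): J: 5/2 → 5/2, ΔJ = +0 — satisfied.

the ΔL = 0, ±1 rule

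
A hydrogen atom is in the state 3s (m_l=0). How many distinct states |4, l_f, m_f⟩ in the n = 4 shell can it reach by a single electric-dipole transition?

E1 requires Δl = ±1, so l_f ∈ {-1, 1}; with 0 ≤ l_f ≤ n_f−1 = 3, the allowed l_f values are {1}.
For l_f = 1: m_f ∈ {m_i−1, m_i, m_i+1} ∩ [−1, 1] = {-1, 0, 1} → 3 states.
Total: 3.

3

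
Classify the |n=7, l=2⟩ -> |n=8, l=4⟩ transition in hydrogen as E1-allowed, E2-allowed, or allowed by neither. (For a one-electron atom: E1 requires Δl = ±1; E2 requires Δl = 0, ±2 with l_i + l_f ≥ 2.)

Δl = 4 − 2 = +2; l_i + l_f = 6.
E1 (Δl = ±1): not satisfied.
E2 (Δl = 0,±2, l_i+l_f ≥ 2): satisfied.

E2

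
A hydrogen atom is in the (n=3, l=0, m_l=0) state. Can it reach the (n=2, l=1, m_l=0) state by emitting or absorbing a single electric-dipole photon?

allowed

Δl = 1 − 0 = +1; the E1 rule Δl = ±1 is satisfied.
Δm_l = 0 − (0) = +0. E1 requires Δm_l = 0, ±1: satisfied.
All E1 selection rules are satisfied.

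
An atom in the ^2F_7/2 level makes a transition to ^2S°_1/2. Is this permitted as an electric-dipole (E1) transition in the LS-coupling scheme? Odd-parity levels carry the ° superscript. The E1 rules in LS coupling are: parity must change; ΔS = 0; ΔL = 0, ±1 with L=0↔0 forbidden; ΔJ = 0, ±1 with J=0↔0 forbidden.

forbidden

Parity must change: even → odd — satisfied.
ΔS = 0: S: 1/2 → 1/2 — satisfied.
ΔL = 0, ±1 (not L=0↔0): L: 3 → 0, ΔL = -3 — violated.
ΔJ = 0, ±1 (not J=0↔0): J: 7/2 → 1/2, ΔJ = -3 — violated.
Rule(s) violated: ΔL, ΔJ.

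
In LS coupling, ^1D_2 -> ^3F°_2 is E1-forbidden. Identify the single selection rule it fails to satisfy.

the ΔS = 0 rule

Initial level: S=0, L=2, J=2, parity even. Final level: S=1, L=3, J=2, parity odd.
ΔJ = 0, ±1 (not J=0↔0): J: 2 → 2, ΔJ = +0 — ✓.
ΔS = 0: S: 0 → 1 — ✗.
ΔL = 0, ±1 (not L=0↔0): L: 2 → 3, ΔL = +1 — ✓.
Parity must change: even → odd — ✓.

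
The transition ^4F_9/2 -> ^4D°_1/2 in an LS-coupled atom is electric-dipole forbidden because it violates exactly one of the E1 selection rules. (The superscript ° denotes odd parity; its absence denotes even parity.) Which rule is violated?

the ΔJ = 0, ±1 rule

ΔL = 0, ±1 (not L=0↔0): L: 3 → 2, ΔL = -1 — ✓.
ΔS = 0: S: 3/2 → 3/2 — ✓.
ΔJ = 0, ±1 (not J=0↔0): J: 9/2 → 1/2, ΔJ = -4 — ✗.
Parity must change: even → odd — ✓.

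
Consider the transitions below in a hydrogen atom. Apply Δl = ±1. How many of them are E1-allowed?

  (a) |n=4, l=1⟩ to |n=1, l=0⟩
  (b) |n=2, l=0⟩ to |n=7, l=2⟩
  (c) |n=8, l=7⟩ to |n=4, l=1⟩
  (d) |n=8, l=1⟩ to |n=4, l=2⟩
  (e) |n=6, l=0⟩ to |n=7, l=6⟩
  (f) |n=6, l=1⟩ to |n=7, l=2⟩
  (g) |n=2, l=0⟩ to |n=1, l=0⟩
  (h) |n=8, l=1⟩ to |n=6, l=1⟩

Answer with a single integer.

3

(a) allowed
(b) forbidden — Δl = +2 (E1 requires Δl = ±1)
(c) forbidden — Δl = -6 (E1 requires Δl = ±1)
(d) allowed
(e) forbidden — Δl = +6 (E1 requires Δl = ±1)
(f) allowed
(g) forbidden — Δl = +0 (E1 requires Δl = ±1)
(h) forbidden — Δl = +0 (E1 requires Δl = ±1)
Total allowed: 3 of 8.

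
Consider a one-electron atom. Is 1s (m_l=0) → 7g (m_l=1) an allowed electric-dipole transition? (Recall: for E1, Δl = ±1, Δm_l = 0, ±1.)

forbidden

l: 0 → 4 (Δl = +4). Δl = ±1 ✗.
Δm_l = 1 − (0) = +1. E1 requires Δm_l = 0, ±1: ✓.
The transition is electric-dipole forbidden.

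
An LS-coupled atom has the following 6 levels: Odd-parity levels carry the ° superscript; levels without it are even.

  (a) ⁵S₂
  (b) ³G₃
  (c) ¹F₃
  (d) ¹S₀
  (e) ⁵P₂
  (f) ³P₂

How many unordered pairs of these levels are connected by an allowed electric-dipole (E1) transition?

(a)–(b): forbidden (parity, ΔS, ΔL).
(a)–(c): forbidden (parity, ΔS, ΔL).
(a)–(d): forbidden (parity, ΔS, ΔL, ΔJ).
(a)–(e): forbidden (parity).
(a)–(f): forbidden (parity, ΔS).
(b)–(c): forbidden (parity, ΔS).
(b)–(d): forbidden (parity, ΔS, ΔL, ΔJ).
(b)–(e): forbidden (parity, ΔS, ΔL).
(b)–(f): forbidden (parity, ΔL).
(c)–(d): forbidden (parity, ΔL, ΔJ).
(c)–(e): forbidden (parity, ΔS, ΔL).
(c)–(f): forbidden (parity, ΔS, ΔL).
(d)–(e): forbidden (parity, ΔS, ΔJ).
(d)–(f): forbidden (parity, ΔS, ΔJ).
(e)–(f): forbidden (parity, ΔS).
Allowed pairs: 0 of 15.

0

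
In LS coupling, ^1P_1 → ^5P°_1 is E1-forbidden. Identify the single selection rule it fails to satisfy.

the ΔS = 0 rule

Reading off the term symbols: S 0→2, L 1→1, J 1→1, parity even→odd.
ΔL = 0, ±1 (not L=0↔0): L: 1 → 1, ΔL = +0 — ✓.
ΔS = 0: S: 0 → 2 — ✗.
Parity must change: even → odd — ✓.
ΔJ = 0, ±1 (not J=0↔0): J: 1 → 1, ΔJ = +0 — ✓.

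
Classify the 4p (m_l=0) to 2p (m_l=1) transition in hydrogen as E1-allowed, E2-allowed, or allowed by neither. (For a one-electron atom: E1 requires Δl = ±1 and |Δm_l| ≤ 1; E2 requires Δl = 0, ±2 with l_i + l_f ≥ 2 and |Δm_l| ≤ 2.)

Δl = 1 − 1 = +0; l_i + l_f = 2.
Δm_l = +1.
E1 (Δl = ±1, |Δm_l| ≤ 1): not satisfied.
E2 (Δl = 0,±2, l_i+l_f ≥ 2, |Δm_l| ≤ 2): satisfied.

E2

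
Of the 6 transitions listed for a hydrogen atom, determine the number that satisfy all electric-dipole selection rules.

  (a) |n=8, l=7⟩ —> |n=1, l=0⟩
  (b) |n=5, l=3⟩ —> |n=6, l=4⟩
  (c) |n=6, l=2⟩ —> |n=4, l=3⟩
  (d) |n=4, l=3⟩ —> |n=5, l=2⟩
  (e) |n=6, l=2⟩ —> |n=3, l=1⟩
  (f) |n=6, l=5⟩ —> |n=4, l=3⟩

4

(a) forbidden — Δl = -7 (E1 requires Δl = ±1)
(b) allowed
(c) allowed
(d) allowed
(e) allowed
(f) forbidden — Δl = -2 (E1 requires Δl = ±1)
Total allowed: 4 of 6.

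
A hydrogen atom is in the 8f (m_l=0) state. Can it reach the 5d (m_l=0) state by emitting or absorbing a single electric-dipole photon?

allowed

Initial l = 3, final l = 2, so Δl = -1. E1 requires Δl = ±1: satisfied.
Δm_l = 0 − (0) = +0. E1 requires Δm_l = 0, ±1: satisfied.
All E1 selection rules are satisfied.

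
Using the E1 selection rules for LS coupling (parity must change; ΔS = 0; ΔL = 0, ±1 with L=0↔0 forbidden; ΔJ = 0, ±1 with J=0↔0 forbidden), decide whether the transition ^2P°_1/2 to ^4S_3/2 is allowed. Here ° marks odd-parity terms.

Reading off the term symbols: S 1/2→3/2, L 1→0, J 1/2→3/2, parity odd→even.
Parity must change: odd → even — ✓.
ΔJ = 0, ±1 (not J=0↔0): J: 1/2 → 3/2, ΔJ = +1 — ✓.
ΔS = 0: S: 1/2 → 3/2 — ✗.
ΔL = 0, ±1 (not L=0↔0): L: 1 → 0, ΔL = -1 — ✓.
Rule(s) violated: ΔS.

forbidden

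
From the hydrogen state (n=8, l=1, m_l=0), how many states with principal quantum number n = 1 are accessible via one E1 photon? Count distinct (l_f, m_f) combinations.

1

E1 requires Δl = ±1, so l_f ∈ {0, 2}; with 0 ≤ l_f ≤ n_f−1 = 0, the allowed l_f values are {0}.
For l_f = 0: m_f ∈ {m_i−1, m_i, m_i+1} ∩ [−0, 0] = {0} → 1 state.
Total: 1.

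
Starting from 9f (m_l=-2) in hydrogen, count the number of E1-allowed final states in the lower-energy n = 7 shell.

5

E1 requires Δl = ±1, so l_f ∈ {2, 4}; with 0 ≤ l_f ≤ n_f−1 = 6, the allowed l_f values are {2, 4}.
For l_f = 2: m_f ∈ {m_i−1, m_i, m_i+1} ∩ [−2, 2] = {-2, -1} → 2 states.
For l_f = 4: m_f ∈ {m_i−1, m_i, m_i+1} ∩ [−4, 4] = {-3, -2, -1} → 3 states.
Total: 5.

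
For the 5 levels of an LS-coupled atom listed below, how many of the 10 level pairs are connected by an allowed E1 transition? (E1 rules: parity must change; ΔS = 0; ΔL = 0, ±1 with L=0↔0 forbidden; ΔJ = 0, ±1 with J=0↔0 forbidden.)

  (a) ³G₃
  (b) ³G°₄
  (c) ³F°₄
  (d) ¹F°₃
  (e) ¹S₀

(a)–(b): allowed.
(a)–(c): allowed.
(a)–(d): forbidden (ΔS).
(a)–(e): forbidden (parity, ΔS, ΔL, ΔJ).
(b)–(c): forbidden (parity).
(b)–(d): forbidden (parity, ΔS).
(b)–(e): forbidden (ΔS, ΔL, ΔJ).
(c)–(d): forbidden (parity, ΔS).
(c)–(e): forbidden (ΔS, ΔL, ΔJ).
(d)–(e): forbidden (ΔL, ΔJ).
Allowed pairs: 2 of 10.

2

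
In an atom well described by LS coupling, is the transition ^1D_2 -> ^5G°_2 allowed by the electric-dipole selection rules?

forbidden

Initial level: S=0, L=2, J=2, parity even. Final level: S=2, L=4, J=2, parity odd.
Parity must change: even → odd — satisfied.
ΔS = 0: S: 0 → 2 — violated.
ΔL = 0, ±1 (not L=0↔0): L: 2 → 4, ΔL = +2 — violated.
ΔJ = 0, ±1 (not J=0↔0): J: 2 → 2, ΔJ = +0 — satisfied.
Rule(s) violated: ΔS, ΔL.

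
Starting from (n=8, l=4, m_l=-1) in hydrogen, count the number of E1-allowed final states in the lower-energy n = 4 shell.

3

E1 requires Δl = ±1, so l_f ∈ {3, 5}; with 0 ≤ l_f ≤ n_f−1 = 3, the allowed l_f values are {3}.
For l_f = 3: m_f ∈ {m_i−1, m_i, m_i+1} ∩ [−3, 3] = {-2, -1, 0} → 3 states.
Total: 3.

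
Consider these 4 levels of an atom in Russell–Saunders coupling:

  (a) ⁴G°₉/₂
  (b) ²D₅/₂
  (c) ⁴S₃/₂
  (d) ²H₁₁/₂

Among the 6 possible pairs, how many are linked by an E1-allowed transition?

0

(a)–(b): forbidden (ΔS, ΔL, ΔJ).
(a)–(c): forbidden (ΔL, ΔJ).
(a)–(d): forbidden (ΔS).
(b)–(c): forbidden (parity, ΔS, ΔL).
(b)–(d): forbidden (parity, ΔL, ΔJ).
(c)–(d): forbidden (parity, ΔS, ΔL, ΔJ).
Allowed pairs: 0 of 6.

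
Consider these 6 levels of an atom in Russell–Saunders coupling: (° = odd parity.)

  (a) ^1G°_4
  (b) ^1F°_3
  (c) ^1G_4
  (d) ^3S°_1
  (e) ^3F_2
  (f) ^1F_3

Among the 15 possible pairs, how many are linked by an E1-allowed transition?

(a)–(b): forbidden (parity).
(a)–(c): allowed.
(a)–(d): forbidden (parity, ΔS, ΔL, ΔJ).
(a)–(e): forbidden (ΔS, ΔJ).
(a)–(f): allowed.
(b)–(c): allowed.
(b)–(d): forbidden (parity, ΔS, ΔL, ΔJ).
(b)–(e): forbidden (ΔS).
(b)–(f): allowed.
(c)–(d): forbidden (ΔS, ΔL, ΔJ).
(c)–(e): forbidden (parity, ΔS, ΔJ).
(c)–(f): forbidden (parity).
(d)–(e): forbidden (ΔL).
(d)–(f): forbidden (ΔS, ΔL, ΔJ).
(e)–(f): forbidden (parity, ΔS).
Allowed pairs: 4 of 15.

4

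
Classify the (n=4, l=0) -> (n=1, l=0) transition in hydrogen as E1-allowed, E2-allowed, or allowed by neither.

Δl = 0 − 0 = +0; l_i + l_f = 0.
E1 (Δl = ±1): not satisfied.
E2 (Δl = 0,±2, l_i+l_f ≥ 2): not satisfied.

neither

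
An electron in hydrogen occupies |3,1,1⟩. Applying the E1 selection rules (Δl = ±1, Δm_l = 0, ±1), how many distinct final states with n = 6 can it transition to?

4

E1 requires Δl = ±1, so l_f ∈ {0, 2}; with 0 ≤ l_f ≤ n_f−1 = 5, the allowed l_f values are {0, 2}.
For l_f = 0: m_f ∈ {m_i−1, m_i, m_i+1} ∩ [−0, 0] = {0} → 1 state.
For l_f = 2: m_f ∈ {m_i−1, m_i, m_i+1} ∩ [−2, 2] = {0, 1, 2} → 3 states.
Total: 4.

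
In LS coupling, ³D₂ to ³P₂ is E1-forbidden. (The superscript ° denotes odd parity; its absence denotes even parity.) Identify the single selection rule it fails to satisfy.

Initial level: S=1, L=2, J=2, parity even. Final level: S=1, L=1, J=2, parity even.
Parity must change: even → even — fails.
ΔS = 0: S: 1 → 1 — passes.
ΔL = 0, ±1 (not L=0↔0): L: 2 → 1, ΔL = -1 — passes.
ΔJ = 0, ±1 (not J=0↔0): J: 2 → 2, ΔJ = +0 — passes.

parity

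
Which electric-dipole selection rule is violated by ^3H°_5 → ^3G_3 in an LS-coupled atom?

Initial level: S=1, L=5, J=5, parity odd. Final level: S=1, L=4, J=3, parity even.
ΔL = 0, ±1 (not L=0↔0): L: 5 → 4, ΔL = -1 — ✓.
ΔS = 0: S: 1 → 1 — ✓.
ΔJ = 0, ±1 (not J=0↔0): J: 5 → 3, ΔJ = -2 — ✗.
Parity must change: odd → even — ✓.

the ΔJ = 0, ±1 rule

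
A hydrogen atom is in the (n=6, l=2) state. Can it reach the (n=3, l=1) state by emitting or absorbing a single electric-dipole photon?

allowed

l: 2 → 1 (Δl = -1). Δl = ±1 ok.
All E1 selection rules are satisfied.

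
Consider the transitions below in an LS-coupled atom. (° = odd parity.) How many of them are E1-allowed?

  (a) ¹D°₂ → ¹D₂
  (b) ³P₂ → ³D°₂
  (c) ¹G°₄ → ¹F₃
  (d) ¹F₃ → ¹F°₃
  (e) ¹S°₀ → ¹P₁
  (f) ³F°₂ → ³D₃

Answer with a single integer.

6

(a) allowed
(b) allowed
(c) allowed
(d) allowed
(e) allowed
(f) allowed
Total allowed: 6 of 6.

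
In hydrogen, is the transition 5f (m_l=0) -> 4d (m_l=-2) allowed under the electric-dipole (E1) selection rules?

forbidden

Initial l = 3, final l = 2, so Δl = -1. E1 requires Δl = ±1: satisfied.
Δm_l = -2 − (0) = -2. E1 requires Δm_l = 0, ±1: violated.
The transition is electric-dipole forbidden.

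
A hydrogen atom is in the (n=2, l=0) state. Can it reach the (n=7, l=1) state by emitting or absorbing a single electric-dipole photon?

allowed

l: 0 → 1 (Δl = +1). Δl = ±1 satisfied.
All E1 selection rules are satisfied.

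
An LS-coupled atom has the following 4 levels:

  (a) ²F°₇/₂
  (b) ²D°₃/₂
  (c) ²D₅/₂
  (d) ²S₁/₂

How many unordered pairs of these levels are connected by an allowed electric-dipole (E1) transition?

2

(a)–(b): forbidden (parity, ΔJ).
(a)–(c): allowed.
(a)–(d): forbidden (ΔL, ΔJ).
(b)–(c): allowed.
(b)–(d): forbidden (ΔL).
(c)–(d): forbidden (parity, ΔL, ΔJ).
Allowed pairs: 2 of 6.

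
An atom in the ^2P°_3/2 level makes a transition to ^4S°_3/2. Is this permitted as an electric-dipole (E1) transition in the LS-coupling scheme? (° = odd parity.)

forbidden

Parity must change: odd → odd — fails.
ΔS = 0: S: 1/2 → 3/2 — fails.
ΔL = 0, ±1 (not L=0↔0): L: 1 → 0, ΔL = -1 — ok.
ΔJ = 0, ±1 (not J=0↔0): J: 3/2 → 3/2, ΔJ = +0 — ok.
Rule(s) violated: parity, ΔS.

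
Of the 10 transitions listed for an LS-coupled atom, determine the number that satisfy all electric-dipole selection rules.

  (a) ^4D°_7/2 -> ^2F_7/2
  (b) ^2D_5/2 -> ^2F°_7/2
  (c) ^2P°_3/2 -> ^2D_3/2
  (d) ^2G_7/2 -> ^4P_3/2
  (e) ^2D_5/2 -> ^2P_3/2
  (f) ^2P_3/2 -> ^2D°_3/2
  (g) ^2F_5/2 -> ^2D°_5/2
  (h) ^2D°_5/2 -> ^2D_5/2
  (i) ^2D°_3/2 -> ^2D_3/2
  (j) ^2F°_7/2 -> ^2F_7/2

7

(a) forbidden (ΔS fails)
(b) allowed
(c) allowed
(d) forbidden (parity, ΔS, ΔL, ΔJ fail)
(e) forbidden (parity fails)
(f) allowed
(g) allowed
(h) allowed
(i) allowed
(j) allowed
Total allowed: 7 of 10.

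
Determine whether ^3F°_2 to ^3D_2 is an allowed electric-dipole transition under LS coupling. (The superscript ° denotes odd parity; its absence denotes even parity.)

Reading off the term symbols: S 1→1, L 3→2, J 2→2, parity odd→even.
ΔL = 0, ±1 (not L=0↔0): L: 3 → 2, ΔL = -1 — ok.
Parity must change: odd → even — ok.
ΔS = 0: S: 1 → 1 — ok.
ΔJ = 0, ±1 (not J=0↔0): J: 2 → 2, ΔJ = +0 — ok.
All four E1 rules are satisfied.

allowed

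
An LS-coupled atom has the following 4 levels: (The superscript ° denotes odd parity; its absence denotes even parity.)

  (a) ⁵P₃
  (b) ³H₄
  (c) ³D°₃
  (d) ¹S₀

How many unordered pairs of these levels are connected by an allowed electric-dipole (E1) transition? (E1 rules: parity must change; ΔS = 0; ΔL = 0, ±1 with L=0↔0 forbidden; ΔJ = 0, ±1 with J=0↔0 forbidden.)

(a)–(b): forbidden (parity, ΔS, ΔL).
(a)–(c): forbidden (ΔS).
(a)–(d): forbidden (parity, ΔS, ΔJ).
(b)–(c): forbidden (ΔL).
(b)–(d): forbidden (parity, ΔS, ΔL, ΔJ).
(c)–(d): forbidden (ΔS, ΔL, ΔJ).
Allowed pairs: 0 of 6.

0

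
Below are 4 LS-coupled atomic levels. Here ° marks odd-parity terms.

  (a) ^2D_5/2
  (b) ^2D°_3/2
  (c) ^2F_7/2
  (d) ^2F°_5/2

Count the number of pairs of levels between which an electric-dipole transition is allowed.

3

(a)–(b): allowed.
(a)–(c): forbidden (parity).
(a)–(d): allowed.
(b)–(c): forbidden (ΔJ).
(b)–(d): forbidden (parity).
(c)–(d): allowed.
Allowed pairs: 3 of 6.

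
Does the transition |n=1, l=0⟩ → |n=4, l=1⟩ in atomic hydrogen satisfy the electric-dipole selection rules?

l: 0 → 1 (Δl = +1). Δl = ±1 passes.
All E1 selection rules are satisfied.

allowed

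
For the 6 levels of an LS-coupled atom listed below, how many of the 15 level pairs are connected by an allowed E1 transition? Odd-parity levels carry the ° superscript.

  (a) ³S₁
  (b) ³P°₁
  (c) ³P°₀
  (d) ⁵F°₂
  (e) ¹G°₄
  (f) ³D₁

(a)–(b): allowed.
(a)–(c): allowed.
(a)–(d): forbidden (ΔS, ΔL).
(a)–(e): forbidden (ΔS, ΔL, ΔJ).
(a)–(f): forbidden (parity, ΔL).
(b)–(c): forbidden (parity).
(b)–(d): forbidden (parity, ΔS, ΔL).
(b)–(e): forbidden (parity, ΔS, ΔL, ΔJ).
(b)–(f): allowed.
(c)–(d): forbidden (parity, ΔS, ΔL, ΔJ).
(c)–(e): forbidden (parity, ΔS, ΔL, ΔJ).
(c)–(f): allowed.
(d)–(e): forbidden (parity, ΔS, ΔJ).
(d)–(f): forbidden (ΔS).
(e)–(f): forbidden (ΔS, ΔL, ΔJ).
Allowed pairs: 4 of 15.

4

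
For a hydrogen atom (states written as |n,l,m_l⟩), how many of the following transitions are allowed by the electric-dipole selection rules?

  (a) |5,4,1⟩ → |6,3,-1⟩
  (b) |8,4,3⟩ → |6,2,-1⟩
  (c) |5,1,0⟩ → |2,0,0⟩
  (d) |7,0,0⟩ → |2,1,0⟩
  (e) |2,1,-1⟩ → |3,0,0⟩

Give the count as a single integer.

(a) forbidden — Δm_l = -2 (E1 requires Δm_l = 0, ±1)
(b) forbidden — Δl = -2 (E1 requires Δl = ±1); Δm_l = -4 (E1 requires Δm_l = 0, ±1)
(c) allowed
(d) allowed
(e) allowed
Total allowed: 3 of 5.

3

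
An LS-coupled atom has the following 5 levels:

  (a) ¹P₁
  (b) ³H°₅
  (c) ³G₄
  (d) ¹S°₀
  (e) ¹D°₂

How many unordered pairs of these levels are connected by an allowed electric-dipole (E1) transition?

(a)–(b): forbidden (ΔS, ΔL, ΔJ).
(a)–(c): forbidden (parity, ΔS, ΔL, ΔJ).
(a)–(d): allowed.
(a)–(e): allowed.
(b)–(c): allowed.
(b)–(d): forbidden (parity, ΔS, ΔL, ΔJ).
(b)–(e): forbidden (parity, ΔS, ΔL, ΔJ).
(c)–(d): forbidden (ΔS, ΔL, ΔJ).
(c)–(e): forbidden (ΔS, ΔL, ΔJ).
(d)–(e): forbidden (parity, ΔL, ΔJ).
Allowed pairs: 3 of 10.

3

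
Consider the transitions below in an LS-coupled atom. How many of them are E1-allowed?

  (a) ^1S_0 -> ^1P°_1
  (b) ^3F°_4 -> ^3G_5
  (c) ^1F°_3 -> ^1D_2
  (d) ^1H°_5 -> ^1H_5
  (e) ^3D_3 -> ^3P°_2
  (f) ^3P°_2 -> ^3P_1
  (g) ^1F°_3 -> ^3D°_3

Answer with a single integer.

(a) allowed
(b) allowed
(c) allowed
(d) allowed
(e) allowed
(f) allowed
(g) forbidden (parity, ΔS fail)
Total allowed: 6 of 7.

6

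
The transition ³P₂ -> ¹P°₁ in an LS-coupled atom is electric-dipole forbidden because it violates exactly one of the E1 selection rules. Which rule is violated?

Reading off the term symbols: S 1→0, L 1→1, J 2→1, parity even→odd.
Parity must change: even → odd — passes.
ΔS = 0: S: 1 → 0 — fails.
ΔL = 0, ±1 (not L=0↔0): L: 1 → 1, ΔL = +0 — passes.
ΔJ = 0, ±1 (not J=0↔0): J: 2 → 1, ΔJ = -1 — passes.

the ΔS = 0 rule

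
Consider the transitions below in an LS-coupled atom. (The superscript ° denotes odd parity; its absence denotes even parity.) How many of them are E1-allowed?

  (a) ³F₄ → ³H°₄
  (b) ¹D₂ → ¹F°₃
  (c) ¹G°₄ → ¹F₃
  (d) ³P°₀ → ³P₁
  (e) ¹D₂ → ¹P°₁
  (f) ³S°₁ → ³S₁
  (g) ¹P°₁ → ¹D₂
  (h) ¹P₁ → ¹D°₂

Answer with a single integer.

(a) forbidden (ΔL fails)
(b) allowed
(c) allowed
(d) allowed
(e) allowed
(f) forbidden (ΔL fails)
(g) allowed
(h) allowed
Total allowed: 6 of 8.

6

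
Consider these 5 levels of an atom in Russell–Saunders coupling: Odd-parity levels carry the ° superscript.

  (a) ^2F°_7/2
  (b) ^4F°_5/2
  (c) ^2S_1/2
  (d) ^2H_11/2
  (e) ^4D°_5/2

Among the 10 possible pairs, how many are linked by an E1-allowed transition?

(a)–(b): forbidden (parity, ΔS).
(a)–(c): forbidden (ΔL, ΔJ).
(a)–(d): forbidden (ΔL, ΔJ).
(a)–(e): forbidden (parity, ΔS).
(b)–(c): forbidden (ΔS, ΔL, ΔJ).
(b)–(d): forbidden (ΔS, ΔL, ΔJ).
(b)–(e): forbidden (parity).
(c)–(d): forbidden (parity, ΔL, ΔJ).
(c)–(e): forbidden (ΔS, ΔL, ΔJ).
(d)–(e): forbidden (ΔS, ΔL, ΔJ).
Allowed pairs: 0 of 10.

0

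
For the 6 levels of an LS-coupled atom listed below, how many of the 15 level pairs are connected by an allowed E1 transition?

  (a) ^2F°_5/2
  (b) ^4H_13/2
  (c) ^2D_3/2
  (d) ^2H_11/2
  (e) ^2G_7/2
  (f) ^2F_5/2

(a)–(b): forbidden (ΔS, ΔL, ΔJ).
(a)–(c): allowed.
(a)–(d): forbidden (ΔL, ΔJ).
(a)–(e): allowed.
(a)–(f): allowed.
(b)–(c): forbidden (parity, ΔS, ΔL, ΔJ).
(b)–(d): forbidden (parity, ΔS).
(b)–(e): forbidden (parity, ΔS, ΔJ).
(b)–(f): forbidden (parity, ΔS, ΔL, ΔJ).
(c)–(d): forbidden (parity, ΔL, ΔJ).
(c)–(e): forbidden (parity, ΔL, ΔJ).
(c)–(f): forbidden (parity).
(d)–(e): forbidden (parity, ΔJ).
(d)–(f): forbidden (parity, ΔL, ΔJ).
(e)–(f): forbidden (parity).
Allowed pairs: 3 of 15.

3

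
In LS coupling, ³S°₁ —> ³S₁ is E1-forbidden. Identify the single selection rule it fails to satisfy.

the L=0 ↔ L=0 exclusion

Reading off the term symbols: S 1→1, L 0→0, J 1→1, parity odd→even.
Parity must change: odd → even — passes.
ΔL = 0, ±1 (not L=0↔0): L: 0 → 0, ΔL = +0 — fails.
ΔJ = 0, ±1 (not J=0↔0): J: 1 → 1, ΔJ = +0 — passes.
ΔS = 0: S: 1 → 1 — passes.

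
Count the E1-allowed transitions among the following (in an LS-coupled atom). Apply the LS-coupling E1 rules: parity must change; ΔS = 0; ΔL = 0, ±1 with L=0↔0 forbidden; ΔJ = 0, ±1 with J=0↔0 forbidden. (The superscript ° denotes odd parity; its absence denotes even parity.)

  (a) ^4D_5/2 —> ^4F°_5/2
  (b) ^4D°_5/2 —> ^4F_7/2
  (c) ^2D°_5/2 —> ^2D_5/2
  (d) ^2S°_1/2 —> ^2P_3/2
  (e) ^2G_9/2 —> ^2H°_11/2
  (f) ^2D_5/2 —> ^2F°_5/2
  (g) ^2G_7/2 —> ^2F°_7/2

7

(a) allowed
(b) allowed
(c) allowed
(d) allowed
(e) allowed
(f) allowed
(g) allowed
Total allowed: 7 of 7.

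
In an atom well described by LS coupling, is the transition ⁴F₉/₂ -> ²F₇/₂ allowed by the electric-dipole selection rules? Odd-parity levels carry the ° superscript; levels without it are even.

forbidden

Initial level: S=3/2, L=3, J=9/2, parity even. Final level: S=1/2, L=3, J=7/2, parity even.
ΔL = 0, ±1 (not L=0↔0): L: 3 → 3, ΔL = +0 — ok.
ΔS = 0: S: 3/2 → 1/2 — fails.
Parity must change: even → even — fails.
ΔJ = 0, ±1 (not J=0↔0): J: 9/2 → 7/2, ΔJ = -1 — ok.
Rule(s) violated: parity, ΔS.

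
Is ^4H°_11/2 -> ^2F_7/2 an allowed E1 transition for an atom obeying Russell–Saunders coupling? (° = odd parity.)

Initial level: S=3/2, L=5, J=11/2, parity odd. Final level: S=1/2, L=3, J=7/2, parity even.
Parity must change: odd → even — ✓.
ΔS = 0: S: 3/2 → 1/2 — ✗.
ΔL = 0, ±1 (not L=0↔0): L: 5 → 3, ΔL = -2 — ✗.
ΔJ = 0, ±1 (not J=0↔0): J: 11/2 → 7/2, ΔJ = -2 — ✗.
Rule(s) violated: ΔS, ΔL, ΔJ.

forbidden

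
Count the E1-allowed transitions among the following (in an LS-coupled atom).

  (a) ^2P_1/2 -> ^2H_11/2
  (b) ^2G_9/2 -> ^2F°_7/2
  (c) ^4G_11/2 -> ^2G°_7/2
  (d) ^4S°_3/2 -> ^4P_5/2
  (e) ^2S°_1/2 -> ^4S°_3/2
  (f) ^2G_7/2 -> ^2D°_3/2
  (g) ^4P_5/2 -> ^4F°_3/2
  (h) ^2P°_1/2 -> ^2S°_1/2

2

(a) forbidden (parity, ΔL, ΔJ fail)
(b) allowed
(c) forbidden (ΔS, ΔJ fail)
(d) allowed
(e) forbidden (parity, ΔS, ΔL fail)
(f) forbidden (ΔL, ΔJ fail)
(g) forbidden (ΔL fails)
(h) forbidden (parity fails)
Total allowed: 2 of 8.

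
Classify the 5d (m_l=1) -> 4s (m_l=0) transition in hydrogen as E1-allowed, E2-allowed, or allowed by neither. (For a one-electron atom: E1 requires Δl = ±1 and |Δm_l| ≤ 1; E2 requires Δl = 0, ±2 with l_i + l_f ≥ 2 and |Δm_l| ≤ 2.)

E2

Δl = 0 − 2 = -2; l_i + l_f = 2.
Δm_l = -1.
E1 (Δl = ±1, |Δm_l| ≤ 1): not satisfied.
E2 (Δl = 0,±2, l_i+l_f ≥ 2, |Δm_l| ≤ 2): satisfied.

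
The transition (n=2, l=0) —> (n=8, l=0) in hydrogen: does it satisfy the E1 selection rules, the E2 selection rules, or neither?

neither

Δl = 0 − 0 = +0; l_i + l_f = 0.
E1 (Δl = ±1): not satisfied.
E2 (Δl = 0,±2, l_i+l_f ≥ 2): not satisfied.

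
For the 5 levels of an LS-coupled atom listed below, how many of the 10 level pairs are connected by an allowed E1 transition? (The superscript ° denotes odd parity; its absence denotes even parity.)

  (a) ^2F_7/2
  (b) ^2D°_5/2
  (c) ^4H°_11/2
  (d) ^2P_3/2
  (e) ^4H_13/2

3

(a)–(b): allowed.
(a)–(c): forbidden (ΔS, ΔL, ΔJ).
(a)–(d): forbidden (parity, ΔL, ΔJ).
(a)–(e): forbidden (parity, ΔS, ΔL, ΔJ).
(b)–(c): forbidden (parity, ΔS, ΔL, ΔJ).
(b)–(d): allowed.
(b)–(e): forbidden (ΔS, ΔL, ΔJ).
(c)–(d): forbidden (ΔS, ΔL, ΔJ).
(c)–(e): allowed.
(d)–(e): forbidden (parity, ΔS, ΔL, ΔJ).
Allowed pairs: 3 of 10.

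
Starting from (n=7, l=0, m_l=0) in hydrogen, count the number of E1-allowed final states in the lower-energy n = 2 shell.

E1 requires Δl = ±1, so l_f ∈ {-1, 1}; with 0 ≤ l_f ≤ n_f−1 = 1, the allowed l_f values are {1}.
For l_f = 1: m_f ∈ {m_i−1, m_i, m_i+1} ∩ [−1, 1] = {-1, 0, 1} → 3 states.
Total: 3.

3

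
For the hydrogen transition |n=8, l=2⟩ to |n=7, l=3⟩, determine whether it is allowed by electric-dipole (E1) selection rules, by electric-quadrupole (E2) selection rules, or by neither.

Δl = 3 − 2 = +1; l_i + l_f = 5.
E1 (Δl = ±1): satisfied.
E2 (Δl = 0,±2, l_i+l_f ≥ 2): not satisfied.

E1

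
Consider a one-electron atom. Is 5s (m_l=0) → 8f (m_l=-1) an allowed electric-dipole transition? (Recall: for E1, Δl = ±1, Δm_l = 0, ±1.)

forbidden

Δl = 3 − 0 = +3; the E1 rule Δl = ±1 is fails.
m_l: 0 → -1 (Δm_l = -1). |Δm_l| ≤ 1 passes.
The transition is electric-dipole forbidden.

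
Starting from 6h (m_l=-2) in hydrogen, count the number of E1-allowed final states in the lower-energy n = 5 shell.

3

E1 requires Δl = ±1, so l_f ∈ {4, 6}; with 0 ≤ l_f ≤ n_f−1 = 4, the allowed l_f values are {4}.
For l_f = 4: m_f ∈ {m_i−1, m_i, m_i+1} ∩ [−4, 4] = {-3, -2, -1} → 3 states.
Total: 3.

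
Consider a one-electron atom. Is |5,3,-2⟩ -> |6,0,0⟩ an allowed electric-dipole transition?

forbidden

l: 3 → 0 (Δl = -3). Δl = ±1 fails.
Δm_l = 0 − (-2) = +2. E1 requires Δm_l = 0, ±1: fails.
The transition is electric-dipole forbidden.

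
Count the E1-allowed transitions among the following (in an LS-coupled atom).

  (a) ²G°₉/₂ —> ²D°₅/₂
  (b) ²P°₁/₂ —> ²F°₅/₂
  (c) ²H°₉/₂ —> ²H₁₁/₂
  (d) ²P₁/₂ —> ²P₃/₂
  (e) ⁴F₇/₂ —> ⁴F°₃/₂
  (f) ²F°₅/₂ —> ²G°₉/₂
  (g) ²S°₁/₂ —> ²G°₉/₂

1

(a) forbidden (parity, ΔL, ΔJ fail)
(b) forbidden (parity, ΔL, ΔJ fail)
(c) allowed
(d) forbidden (parity fails)
(e) forbidden (ΔJ fails)
(f) forbidden (parity, ΔJ fail)
(g) forbidden (parity, ΔL, ΔJ fail)
Total allowed: 1 of 7.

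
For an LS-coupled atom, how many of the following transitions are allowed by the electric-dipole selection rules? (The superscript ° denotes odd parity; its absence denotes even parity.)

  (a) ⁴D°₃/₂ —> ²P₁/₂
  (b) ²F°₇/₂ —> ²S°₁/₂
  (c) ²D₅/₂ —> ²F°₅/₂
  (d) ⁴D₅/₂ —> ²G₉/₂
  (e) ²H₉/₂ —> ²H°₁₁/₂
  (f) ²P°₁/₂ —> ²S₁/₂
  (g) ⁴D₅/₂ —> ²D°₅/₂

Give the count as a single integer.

(a) forbidden (ΔS fails)
(b) forbidden (parity, ΔL, ΔJ fail)
(c) allowed
(d) forbidden (parity, ΔS, ΔL, ΔJ fail)
(e) allowed
(f) allowed
(g) forbidden (ΔS fails)
Total allowed: 3 of 7.

3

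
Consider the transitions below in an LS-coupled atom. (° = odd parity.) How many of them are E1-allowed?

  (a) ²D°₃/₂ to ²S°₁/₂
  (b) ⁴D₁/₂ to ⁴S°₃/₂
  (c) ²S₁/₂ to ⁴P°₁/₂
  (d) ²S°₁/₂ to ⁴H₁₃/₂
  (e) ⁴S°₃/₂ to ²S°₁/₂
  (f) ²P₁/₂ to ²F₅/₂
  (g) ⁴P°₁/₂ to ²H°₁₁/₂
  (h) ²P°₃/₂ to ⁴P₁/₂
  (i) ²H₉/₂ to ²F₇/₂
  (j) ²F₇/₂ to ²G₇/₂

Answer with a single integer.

(a) forbidden (parity, ΔL fail)
(b) forbidden (ΔL fails)
(c) forbidden (ΔS fails)
(d) forbidden (ΔS, ΔL, ΔJ fail)
(e) forbidden (parity, ΔS, ΔL fail)
(f) forbidden (parity, ΔL, ΔJ fail)
(g) forbidden (parity, ΔS, ΔL, ΔJ fail)
(h) forbidden (ΔS fails)
(i) forbidden (parity, ΔL fail)
(j) forbidden (parity fails)
Total allowed: 0 of 10.

0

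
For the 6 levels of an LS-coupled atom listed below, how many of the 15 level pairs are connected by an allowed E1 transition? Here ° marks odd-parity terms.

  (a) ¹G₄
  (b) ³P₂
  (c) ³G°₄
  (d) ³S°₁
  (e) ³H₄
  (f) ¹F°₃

3

(a)–(b): forbidden (parity, ΔS, ΔL, ΔJ).
(a)–(c): forbidden (ΔS).
(a)–(d): forbidden (ΔS, ΔL, ΔJ).
(a)–(e): forbidden (parity, ΔS).
(a)–(f): allowed.
(b)–(c): forbidden (ΔL, ΔJ).
(b)–(d): allowed.
(b)–(e): forbidden (parity, ΔL, ΔJ).
(b)–(f): forbidden (ΔS, ΔL).
(c)–(d): forbidden (parity, ΔL, ΔJ).
(c)–(e): allowed.
(c)–(f): forbidden (parity, ΔS).
(d)–(e): forbidden (ΔL, ΔJ).
(d)–(f): forbidden (parity, ΔS, ΔL, ΔJ).
(e)–(f): forbidden (ΔS, ΔL).
Allowed pairs: 3 of 15.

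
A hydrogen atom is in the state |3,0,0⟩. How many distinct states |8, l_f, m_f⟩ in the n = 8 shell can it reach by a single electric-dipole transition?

3

E1 requires Δl = ±1, so l_f ∈ {-1, 1}; with 0 ≤ l_f ≤ n_f−1 = 7, the allowed l_f values are {1}.
For l_f = 1: m_f ∈ {m_i−1, m_i, m_i+1} ∩ [−1, 1] = {-1, 0, 1} → 3 states.
Total: 3.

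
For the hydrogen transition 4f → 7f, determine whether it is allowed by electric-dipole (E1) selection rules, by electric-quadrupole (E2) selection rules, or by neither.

Δl = 3 − 3 = +0; l_i + l_f = 6.
E1 (Δl = ±1): not satisfied.
E2 (Δl = 0,±2, l_i+l_f ≥ 2): satisfied.

E2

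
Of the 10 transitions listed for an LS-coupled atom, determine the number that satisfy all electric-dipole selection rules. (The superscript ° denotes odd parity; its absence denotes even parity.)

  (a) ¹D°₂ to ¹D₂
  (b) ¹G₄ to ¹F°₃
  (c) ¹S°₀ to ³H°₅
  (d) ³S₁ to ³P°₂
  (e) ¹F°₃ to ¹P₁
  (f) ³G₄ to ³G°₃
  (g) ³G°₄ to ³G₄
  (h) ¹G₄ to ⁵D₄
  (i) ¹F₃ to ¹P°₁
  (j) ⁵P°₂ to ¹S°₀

(a) allowed
(b) allowed
(c) forbidden (parity, ΔS, ΔL, ΔJ fail)
(d) allowed
(e) forbidden (ΔL, ΔJ fail)
(f) allowed
(g) allowed
(h) forbidden (parity, ΔS, ΔL fail)
(i) forbidden (ΔL, ΔJ fail)
(j) forbidden (parity, ΔS, ΔJ fail)
Total allowed: 5 of 10.

5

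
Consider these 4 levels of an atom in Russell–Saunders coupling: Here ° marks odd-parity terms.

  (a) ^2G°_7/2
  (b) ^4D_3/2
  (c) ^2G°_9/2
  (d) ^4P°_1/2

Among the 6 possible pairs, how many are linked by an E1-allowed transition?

(a)–(b): forbidden (ΔS, ΔL, ΔJ).
(a)–(c): forbidden (parity).
(a)–(d): forbidden (parity, ΔS, ΔL, ΔJ).
(b)–(c): forbidden (ΔS, ΔL, ΔJ).
(b)–(d): allowed.
(c)–(d): forbidden (parity, ΔS, ΔL, ΔJ).
Allowed pairs: 1 of 6.

1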